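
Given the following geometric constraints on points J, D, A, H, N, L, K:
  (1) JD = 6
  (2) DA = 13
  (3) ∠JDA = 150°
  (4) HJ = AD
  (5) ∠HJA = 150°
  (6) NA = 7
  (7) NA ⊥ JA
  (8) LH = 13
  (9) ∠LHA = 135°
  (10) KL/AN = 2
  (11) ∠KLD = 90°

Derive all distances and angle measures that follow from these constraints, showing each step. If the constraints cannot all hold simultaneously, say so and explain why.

The constraints are consistent.

From the given relations:
  HJ = AD = 13
  KL = 2·AN = 2·7 = 14

Step 1: From JD = 6, DA = 13, and ∠JDA = 150°, by the law of cosines:
  JA² = JD² + DA² - 2·JD·DA·cos(150°) = 36 + 169 + 135.1 = 340.1
  JA ≈ 18.44

Step 2: From JA = 18.44, AN = 7, and ∠JAN = 90°, by the law of cosines:
  JN² = JA² + AN² - 2·JA·AN·cos(90°) = 340.1 + 49 - 0 = 389.1
  JN ≈ 19.73

Step 3: From AJ = 18.44, JH = 13, and ∠AJH = 150°, by the law of cosines:
  AH² = AJ² + JH² - 2·AJ·JH·cos(150°) = 340.1 + 169 + 415.2 = 924.3
  AH ≈ 30.4

Step 4: From JA = 18.44, JD = 6, AD = 13, by the inverse law of cosines:
  cos(∠AJD) = (JA² + JD² - AD²) / (2·JA·JD)
  ∠AJD = 20.64°

Step 5: From AD = 13, AJ = 18.44, DJ = 6, by the inverse law of cosines:
  cos(∠DAJ) = (AD² + AJ² - DJ²) / (2·AD·AJ)
  ∠DAJ = 9.36°

Step 6: From AH = 30.4, HL = 13, and ∠AHL = 135°, by the law of cosines:
  AL² = AH² + HL² - 2·AH·HL·cos(135°) = 924.3 + 169 + 559 = 1652
  AL ≈ 40.65

Step 7: From JA = 18.44, JN = 19.73, AN = 7, by the inverse law of cosines:
  cos(∠AJN) = (JA² + JN² - AN²) / (2·JA·JN)
  ∠AJN = 20.79°

Step 8: From AH = 30.4, AJ = 18.44, HJ = 13, by the inverse law of cosines:
  cos(∠HAJ) = (AH² + AJ² - HJ²) / (2·AH·AJ)
  ∠HAJ = 12.34°

Step 9: From HA = 30.4, HJ = 13, AJ = 18.44, by the inverse law of cosines:
  cos(∠AHJ) = (HA² + HJ² - AJ²) / (2·HA·HJ)
  ∠AHJ = 17.66°

Step 10: From NA = 7, NJ = 19.73, AJ = 18.44, by the inverse law of cosines:
  cos(∠ANJ) = (NA² + NJ² - AJ²) / (2·NA·NJ)
  ∠ANJ = 69.21°

Step 11: From AH = 30.4, AL = 40.65, HL = 13, by the inverse law of cosines:
  cos(∠HAL) = (AH² + AL² - HL²) / (2·AH·AL)
  ∠HAL = 13.07°

Step 12: From LA = 40.65, LH = 13, AH = 30.4, by the inverse law of cosines:
  cos(∠ALH) = (LA² + LH² - AH²) / (2·LA·LH)
  ∠ALH = 31.93°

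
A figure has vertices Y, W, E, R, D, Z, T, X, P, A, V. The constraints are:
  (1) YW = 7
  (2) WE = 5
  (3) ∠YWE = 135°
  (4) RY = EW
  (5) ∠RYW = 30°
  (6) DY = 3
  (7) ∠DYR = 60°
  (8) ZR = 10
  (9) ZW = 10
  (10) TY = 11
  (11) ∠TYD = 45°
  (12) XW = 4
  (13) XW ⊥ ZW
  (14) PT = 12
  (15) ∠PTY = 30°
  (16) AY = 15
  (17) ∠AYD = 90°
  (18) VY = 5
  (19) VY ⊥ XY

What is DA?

Step 1: By the law of cosines on triangle DYA: DA² = 3² + 15² − 2·3·15·cos(90°) = 234, so DA = 3·√26.

Therefore, the length of DA = 3·√26.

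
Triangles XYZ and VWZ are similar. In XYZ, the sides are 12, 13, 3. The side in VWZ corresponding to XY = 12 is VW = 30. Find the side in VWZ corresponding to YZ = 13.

k = 30/12 = 5/2. WZ = 5/2 * 13 = 65/2.

65/2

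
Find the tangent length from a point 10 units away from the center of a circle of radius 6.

tangent = √(d² - r²) = √(10² - 6²) = √(100 - 36) = √64 = 8

8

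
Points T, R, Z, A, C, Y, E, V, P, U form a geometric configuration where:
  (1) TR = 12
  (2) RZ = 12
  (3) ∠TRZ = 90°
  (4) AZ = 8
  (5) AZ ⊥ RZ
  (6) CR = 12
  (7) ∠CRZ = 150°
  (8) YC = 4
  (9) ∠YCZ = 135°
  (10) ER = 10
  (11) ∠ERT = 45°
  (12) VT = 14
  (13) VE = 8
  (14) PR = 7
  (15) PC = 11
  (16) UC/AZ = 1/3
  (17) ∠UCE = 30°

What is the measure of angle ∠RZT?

Step 1: By the law of cosines on triangle ZRT: ZT² = 12² + 12² − 2·12·12·cos(90°) = 288, so ZT = 12·√2.
Step 2: By the inverse law of cosines on triangle RZT: cos(∠RZT) = (12² + (12·√2)² − 12²) / (2·12·12·√2) = 288/407.29 = 0.7071, so ∠RZT = 45°.

Therefore, the measure of angle ∠RZT = 45°.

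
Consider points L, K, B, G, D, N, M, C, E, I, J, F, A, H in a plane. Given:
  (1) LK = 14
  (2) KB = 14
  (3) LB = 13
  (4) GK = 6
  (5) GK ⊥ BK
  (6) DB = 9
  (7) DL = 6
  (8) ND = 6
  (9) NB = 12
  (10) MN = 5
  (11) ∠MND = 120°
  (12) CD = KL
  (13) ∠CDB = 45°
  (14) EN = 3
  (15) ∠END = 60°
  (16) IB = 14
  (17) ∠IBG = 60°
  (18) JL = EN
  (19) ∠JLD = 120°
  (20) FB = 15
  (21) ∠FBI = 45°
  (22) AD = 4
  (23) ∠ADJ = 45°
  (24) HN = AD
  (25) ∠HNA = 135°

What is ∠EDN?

Step 1: By the law of cosines on triangle DNE: DE² = 6² + 3² − 2·6·3·cos(60°) = 27, so DE = 3·√3.
Step 2: By the inverse law of cosines on triangle EDN: cos(∠EDN) = ((3·√3)² + 6² − 3²) / (2·3·√3·6) = 54/62.35 = 0.866, so ∠EDN = 30°.

Therefore, the measure of angle ∠EDN = 30°.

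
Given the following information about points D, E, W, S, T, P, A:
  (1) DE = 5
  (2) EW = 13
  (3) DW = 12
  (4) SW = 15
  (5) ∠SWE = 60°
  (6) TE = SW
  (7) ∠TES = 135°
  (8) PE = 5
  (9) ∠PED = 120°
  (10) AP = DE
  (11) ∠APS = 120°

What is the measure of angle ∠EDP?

Step 1: By the law of cosines on triangle DEP: DP² = 5² + 5² − 2·5·5·cos(120°) = 75, so DP = 5·√3.
Step 2: By the inverse law of cosines on triangle EDP: cos(∠EDP) = (5² + (5·√3)² − 5²) / (2·5·5·√3) = 75/86.6 = 0.866, so ∠EDP = 30°.

Therefore, the measure of angle ∠EDP = 30°.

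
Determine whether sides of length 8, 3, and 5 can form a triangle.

Check the triangle inequality: 3 + 5 = 8 ≤ 8.
Since the sum of two sides does not exceed the third, no triangle can be formed.

No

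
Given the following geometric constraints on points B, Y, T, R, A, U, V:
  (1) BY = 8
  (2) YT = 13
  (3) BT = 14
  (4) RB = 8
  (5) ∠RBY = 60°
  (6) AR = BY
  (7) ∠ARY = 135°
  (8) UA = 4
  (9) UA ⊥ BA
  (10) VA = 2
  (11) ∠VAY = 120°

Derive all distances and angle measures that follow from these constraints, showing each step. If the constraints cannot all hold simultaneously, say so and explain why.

The constraints are consistent.

From the given relations:
  AR = BY = 8

Step 1: From YB = 8, BR = 8, and ∠YBR = 60°, by the law of cosines:
  YR² = YB² + BR² - 2·YB·BR·cos(60°) = 64 + 64 - 64 = 64
  YR = 8

Step 2: From BT = 14, BY = 8, TY = 13, by the inverse law of cosines:
  cos(∠TBY) = (BT² + BY² - TY²) / (2·BT·BY)
  ∠TBY = 66.03°

Step 3: From YB = 8, YT = 13, BT = 14, by the inverse law of cosines:
  cos(∠BYT) = (YB² + YT² - BT²) / (2·YB·YT)
  ∠BYT = 79.75°

Step 4: From TB = 14, TY = 13, BY = 8, by the inverse law of cosines:
  cos(∠BTY) = (TB² + TY² - BY²) / (2·TB·TY)
  ∠BTY = 34.22°

Step 5: From YR = 8, RA = 8, and ∠YRA = 135°, by the law of cosines:
  YA² = YR² + RA² - 2·YR·RA·cos(135°) = 64 + 64 + 90.51 = 218.5
  YA ≈ 14.78

Step 6: From YB = 8, YR = 8, BR = 8, by the inverse law of cosines:
  cos(∠BYR) = (YB² + YR² - BR²) / (2·YB·YR)
  ∠BYR = 60°

Step 7: From RB = 8, RY = 8, BY = 8, by the inverse law of cosines:
  cos(∠BRY) = (RB² + RY² - BY²) / (2·RB·RY)
  ∠BRY = 60°

Step 8: From YA = 14.78, AV = 2, and ∠YAV = 120°, by the law of cosines:
  YV² = YA² + AV² - 2·YA·AV·cos(120°) = 218.5 + 4 + 29.56 = 252.1
  YV ≈ 15.88

Step 9: From YA = 14.78, YR = 8, AR = 8, by the inverse law of cosines:
  cos(∠AYR) = (YA² + YR² - AR²) / (2·YA·YR)
  ∠AYR = 22.5°

Step 10: From AR = 8, AY = 14.78, RY = 8, by the inverse law of cosines:
  cos(∠RAY) = (AR² + AY² - RY²) / (2·AR·AY)
  ∠RAY = 22.5°

Step 11: From YA = 14.78, YV = 15.88, AV = 2, by the inverse law of cosines:
  cos(∠AYV) = (YA² + YV² - AV²) / (2·YA·YV)
  ∠AYV = 6.26°

Step 12: From VA = 2, VY = 15.88, AY = 14.78, by the inverse law of cosines:
  cos(∠AVY) = (VA² + VY² - AY²) / (2·VA·VY)
  ∠AVY = 53.74°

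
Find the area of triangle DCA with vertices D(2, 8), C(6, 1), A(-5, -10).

Shoelace: Area = (1/2)|2(1--10) + 6(-10-8) + -5(8-1)| = (1/2)(121) = 121/2

121/2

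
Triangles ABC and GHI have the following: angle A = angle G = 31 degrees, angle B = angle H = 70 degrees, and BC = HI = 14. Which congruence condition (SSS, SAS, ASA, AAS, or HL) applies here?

Consider the given information: angle A = angle G = 31 degrees, angle B = angle H = 70 degrees, and BC = HI = 14
This is not SSS or HL: SSS requires all three pairs of sides, but we don't have that. HL only applies to right triangles with matching hypotenuse and leg.
The correct criterion is AAS. Two pairs of corresponding angles and a non-included side are equal (Angle-Angle-Side).

AAS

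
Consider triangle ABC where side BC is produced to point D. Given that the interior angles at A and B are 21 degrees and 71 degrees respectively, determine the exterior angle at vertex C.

The interior angle at C is 180 - 21 - 71 = 88 degrees.
The exterior angle and interior angle at C are supplementary:
Exterior angle = 180 - 88 = 92 degrees.

92 degrees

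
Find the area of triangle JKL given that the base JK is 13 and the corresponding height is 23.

Area = (1/2) * base * height
Area = (1/2) * 13 * 23
Area = 299/2

299/2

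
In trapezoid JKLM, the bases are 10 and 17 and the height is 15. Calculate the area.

Area of a trapezoid = (base1 + base2) * height / 2
Area = (10 + 17) * 15 / 2
Area = 27 * 15 / 2
Area = 405 / 2
Area = 405/2

405/2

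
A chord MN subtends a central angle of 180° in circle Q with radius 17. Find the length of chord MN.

Chord length = 2r sin(θ/2)
= 2 × 17 × sin(180°/2)
= 2 × 17 × sin(90°)
= 34

34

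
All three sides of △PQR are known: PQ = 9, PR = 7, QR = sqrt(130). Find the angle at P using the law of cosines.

By the inverse law of cosines: cos(P) = (PQ² + PR² - QR²) / (2 × PQ × PR)
cos(P) = (9² + 7² - (sqrt(130))²) / (2 × 9 × 7)
cos(P) = (81 + 49 - (130)) / 126
cos(P) = 0
P = arccos(0) = 90°

90°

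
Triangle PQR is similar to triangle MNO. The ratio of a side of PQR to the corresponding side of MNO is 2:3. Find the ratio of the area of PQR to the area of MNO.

Area scales with the square of linear dimensions. If every length is multiplied by 2/3, then the area is multiplied by (2/3)^2 = 4/9.
The area ratio is 4:9.

4:9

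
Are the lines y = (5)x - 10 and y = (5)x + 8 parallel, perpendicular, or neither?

Slope of line 1: m1 = 5
Slope of line 2: m2 = 5
Two lines are parallel if and only if they have equal slopes (or both are vertical).
Here m1 = m2 = 5, confirming the lines are parallel.

Parallel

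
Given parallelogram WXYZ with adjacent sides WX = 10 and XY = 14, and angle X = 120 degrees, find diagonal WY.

Law of cosines: d^2 = 10^2 + 14^2 - 2(10)(14)cos(120°) = 436, so d = 2*sqrt(109).

2*sqrt(109)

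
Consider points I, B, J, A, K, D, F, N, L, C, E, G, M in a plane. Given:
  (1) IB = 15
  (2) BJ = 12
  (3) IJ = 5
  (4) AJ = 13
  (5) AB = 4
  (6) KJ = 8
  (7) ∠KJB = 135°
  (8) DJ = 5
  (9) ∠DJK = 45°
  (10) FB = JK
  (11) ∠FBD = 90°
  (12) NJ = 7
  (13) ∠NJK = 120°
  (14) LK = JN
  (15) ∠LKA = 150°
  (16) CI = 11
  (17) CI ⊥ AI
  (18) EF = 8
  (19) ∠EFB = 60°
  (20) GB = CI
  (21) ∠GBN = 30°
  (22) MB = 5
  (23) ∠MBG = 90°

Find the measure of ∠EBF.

From the given relations: FB = JK = 8.
Step 1: By the law of cosines on triangle BFE: BE² = 8² + 8² − 2·8·8·cos(60°) = 64, so BE = 8.
Step 2: By the inverse law of cosines on triangle EBF: cos(∠EBF) = (8² + 8² − 8²) / (2·8·8) = 64/128 = 0.5, so ∠EBF = 60°.

Therefore, the measure of angle ∠EBF = 60°.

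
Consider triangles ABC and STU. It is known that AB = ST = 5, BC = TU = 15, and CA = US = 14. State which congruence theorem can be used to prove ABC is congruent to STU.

Consider the given information: AB = ST = 5, BC = TU = 15, and CA = US = 14
This is not SAS or HL: SAS requires two sides and the included angle between them. HL only applies to right triangles with matching hypotenuse and leg.
The correct criterion is SSS. All three pairs of corresponding sides are equal (Side-Side-Side).

SSS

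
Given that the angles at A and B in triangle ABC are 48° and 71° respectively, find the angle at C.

By the triangle angle sum property, the three interior angles of any triangle add up to 180°.
We know angle A = 48° and angle B = 71°, so their sum is 119°.
Therefore angle C = 180° - 119° = 61°.

61 degrees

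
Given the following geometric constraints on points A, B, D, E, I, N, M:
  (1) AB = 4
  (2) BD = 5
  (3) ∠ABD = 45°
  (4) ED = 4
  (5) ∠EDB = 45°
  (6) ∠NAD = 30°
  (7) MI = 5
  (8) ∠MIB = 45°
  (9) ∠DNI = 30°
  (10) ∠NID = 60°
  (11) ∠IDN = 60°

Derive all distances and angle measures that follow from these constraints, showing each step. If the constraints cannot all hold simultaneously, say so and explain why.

These constraints are not satisfiable: (9), (10) and (11) are the three interior angles of triangle DNI, which must sum to 180°, but 30° + 60° + 60° = 150°. No planar figure meets all of them, so nothing further can be derived.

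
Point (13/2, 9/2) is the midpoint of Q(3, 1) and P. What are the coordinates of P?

Using the midpoint formula: M = ((x1 + x2)/2, (y1 + y2)/2)
We know M = (13/2, 9/2) and Q = (3, 1)
For x: 13/2 = (3 + x2)/2, so x2 = 2*13/2 - 3 = 10
For y: 9/2 = (1 + y2)/2, so y2 = 2*9/2 - 1 = 8
P = (10, 8)

(10, 8)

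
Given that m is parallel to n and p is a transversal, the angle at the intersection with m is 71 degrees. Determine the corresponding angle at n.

Corresponding angles formed by parallel lines and a transversal are equal.
The given angle is 71 degrees.
The corresponding angle = 71 degrees.

71 degrees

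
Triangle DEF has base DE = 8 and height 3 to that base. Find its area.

Area = (1/2)(8)(3) = 12

12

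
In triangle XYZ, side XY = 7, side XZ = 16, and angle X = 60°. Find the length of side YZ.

When two sides and the included angle are known, the law of cosines gives the third side.
c^2 = a^2 + b^2 - 2ab cos(C) generalizes the Pythagorean theorem to non-right triangles.
Here: YZ^2 = 49 + 256 - 224*(1/2) = 193
YZ = sqrt(193)

sqrt(193)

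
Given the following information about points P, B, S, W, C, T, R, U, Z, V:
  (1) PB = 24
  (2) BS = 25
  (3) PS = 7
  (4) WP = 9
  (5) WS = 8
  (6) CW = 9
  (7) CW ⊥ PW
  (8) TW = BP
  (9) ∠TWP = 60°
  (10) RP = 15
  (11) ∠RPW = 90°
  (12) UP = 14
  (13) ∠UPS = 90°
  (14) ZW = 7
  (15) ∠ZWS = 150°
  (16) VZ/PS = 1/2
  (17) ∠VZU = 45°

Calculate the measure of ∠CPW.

Step 1: By the law of cosines on triangle PWC: PC² = 9² + 9² − 2·9·9·cos(90°) = 162, so PC = 9·√2.
Step 2: By the inverse law of cosines on triangle CPW: cos(∠CPW) = ((9·√2)² + 9² − 9²) / (2·9·√2·9) = 162/229.1 = 0.7071, so ∠CPW = 45°.

Therefore, the measure of angle ∠CPW = 45°.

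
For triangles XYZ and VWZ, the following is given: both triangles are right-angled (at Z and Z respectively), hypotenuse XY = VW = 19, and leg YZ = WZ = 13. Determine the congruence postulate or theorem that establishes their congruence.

The given information matches HL: The hypotenuse and one leg of two right triangles are equal (Hypotenuse-Leg).

HL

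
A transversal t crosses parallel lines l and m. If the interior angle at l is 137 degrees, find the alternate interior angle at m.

Alternate interior angles formed by parallel lines and a transversal are equal.
The given angle is 137 degrees.
The alternate interior angle = 137 degrees.

137 degrees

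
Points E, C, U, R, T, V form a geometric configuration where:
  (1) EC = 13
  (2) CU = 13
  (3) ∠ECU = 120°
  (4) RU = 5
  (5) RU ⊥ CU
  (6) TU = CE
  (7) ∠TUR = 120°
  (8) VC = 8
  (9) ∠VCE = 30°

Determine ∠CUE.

Step 1: By the law of cosines on triangle UCE: UE² = 13² + 13² − 2·13·13·cos(120°) = 507, so UE = 13·√3.
Step 2: By the inverse law of cosines on triangle CUE: cos(∠CUE) = (13² + (13·√3)² − 13²) / (2·13·13·√3) = 507/585.43 = 0.866, so ∠CUE = 30°.

Therefore, the measure of angle ∠CUE = 30°.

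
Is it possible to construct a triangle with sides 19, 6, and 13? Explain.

Check the triangle inequality: 6 + 13 = 19 ≤ 19.
Since the sum of two sides does not exceed the third, no triangle can be formed.

No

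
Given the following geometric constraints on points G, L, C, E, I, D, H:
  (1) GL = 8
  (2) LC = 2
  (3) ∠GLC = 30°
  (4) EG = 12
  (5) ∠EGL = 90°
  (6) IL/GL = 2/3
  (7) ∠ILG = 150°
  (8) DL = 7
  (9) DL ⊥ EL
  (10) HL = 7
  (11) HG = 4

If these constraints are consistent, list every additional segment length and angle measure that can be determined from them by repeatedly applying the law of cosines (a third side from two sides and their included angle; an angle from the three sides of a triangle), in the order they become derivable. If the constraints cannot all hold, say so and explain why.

The constraints are consistent. Derivable facts, in order:
After 1 step:
- GC ≈ 6.35
- GI ≈ 12.9
- LE = 4·√13
- ∠GHL = 88.98°
- ∠GLH = 29.99°
- ∠HGL = 61.03°
After 2 steps:
- ED ≈ 16.03
- ∠CGL = 9.06°
- ∠ELG = 56.31°
- ∠GCL = 140.94°
- ∠GEL = 33.69°
- ∠GIL = 18.07°
- ∠IGL = 11.93°
After 3 steps:
- ∠DEL = 25.89°
- ∠EDL = 64.11°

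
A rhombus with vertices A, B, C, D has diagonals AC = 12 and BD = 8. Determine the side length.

In a rhombus, the diagonals bisect each other perpendicularly, creating four congruent right triangles.
Each triangle has legs 6 (half of 12) and 4 (half of 8).
The hypotenuse of each right triangle is a side of the rhombus:
side = sqrt(6^2 + 4^2) = sqrt(52) = 2*sqrt(13)

2*sqrt(13)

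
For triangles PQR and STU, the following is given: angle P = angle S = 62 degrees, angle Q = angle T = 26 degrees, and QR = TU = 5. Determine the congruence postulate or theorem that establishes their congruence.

Consider the given information: angle P = angle S = 62 degrees, angle Q = angle T = 26 degrees, and QR = TU = 5
This is not SAS or ASA: SAS requires two sides and the included angle between them. ASA requires two angles and the side between them.
The correct criterion is AAS. Two pairs of corresponding angles and a non-included side are equal (Angle-Angle-Side).

AAS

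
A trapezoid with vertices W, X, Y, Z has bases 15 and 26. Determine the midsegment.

The midsegment of a trapezoid = (base1 + base2) / 2
midsegment = (15 + 26) / 2
midsegment = 41 / 2
midsegment = 41/2

41/2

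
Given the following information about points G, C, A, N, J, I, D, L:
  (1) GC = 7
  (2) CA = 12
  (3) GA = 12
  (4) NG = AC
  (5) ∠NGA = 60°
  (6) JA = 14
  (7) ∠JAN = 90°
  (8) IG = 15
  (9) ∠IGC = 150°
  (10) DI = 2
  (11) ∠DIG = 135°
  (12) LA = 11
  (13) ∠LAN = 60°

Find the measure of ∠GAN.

From the given relations: NG = AC = 12.
Step 1: By the law of cosines on triangle AGN: AN² = 12² + 12² − 2·12·12·cos(60°) = 144, so AN = 12.
Step 2: By the inverse law of cosines on triangle GAN: cos(∠GAN) = (12² + 12² − 12²) / (2·12·12) = 144/288 = 0.5, so ∠GAN = 60°.

Therefore, the measure of angle ∠GAN = 60°.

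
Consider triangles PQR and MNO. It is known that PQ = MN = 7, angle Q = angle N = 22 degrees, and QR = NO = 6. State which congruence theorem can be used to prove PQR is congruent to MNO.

Consider the given information: PQ = MN = 7, angle Q = angle N = 22 degrees, and QR = NO = 6
This is not SSS or ASA: SSS requires all three pairs of sides, but we don't have that. ASA requires two angles and the side between them.
The correct criterion is SAS. Two pairs of corresponding sides and the included angle are equal (Side-Angle-Side).

SAS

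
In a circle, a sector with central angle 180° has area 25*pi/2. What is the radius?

r² = 360 × 25*pi/2 / (π × 180) = 25, so r = 5.

5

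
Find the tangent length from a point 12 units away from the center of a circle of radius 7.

tangent = √(d² - r²) = √(12² - 7²) = √(144 - 49) = √95 = sqrt(95)

sqrt(95)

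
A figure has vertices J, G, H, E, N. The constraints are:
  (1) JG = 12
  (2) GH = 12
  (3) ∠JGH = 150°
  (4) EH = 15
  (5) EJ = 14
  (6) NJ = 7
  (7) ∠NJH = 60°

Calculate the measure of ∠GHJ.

Step 1: By the law of cosines on triangle HGJ: HJ² = 12² + 12² − 2·12·12·cos(150°) = 537.42, so HJ ≈ 23.18.
Step 2: By the inverse law of cosines on triangle GHJ: cos(∠GHJ) = (12² + 23.18² − 12²) / (2·12·23.18) = 537.42/556.37 = 0.9659, so ∠GHJ = 15°.

Therefore, the measure of angle ∠GHJ = 15°.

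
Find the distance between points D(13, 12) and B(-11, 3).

The horizontal distance is |-11 - 13| = 24 and the vertical distance is |3 - 12| = 9.
By the Pythagorean theorem, d = sqrt(24^2 + 9^2) = sqrt(657) = 3*sqrt(73).

3*sqrt(73)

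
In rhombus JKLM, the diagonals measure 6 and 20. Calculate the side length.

In a rhombus, the diagonals bisect each other perpendicularly, creating four congruent right triangles.
Each triangle has legs 3 (half of 6) and 10 (half of 20).
The hypotenuse of each right triangle is a side of the rhombus:
side = sqrt(3^2 + 10^2) = sqrt(109)

sqrt(109)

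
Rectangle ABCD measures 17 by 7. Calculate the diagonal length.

d = sqrt(17^2 + 7^2) = sqrt(338) = 13*sqrt(2)

13*sqrt(2)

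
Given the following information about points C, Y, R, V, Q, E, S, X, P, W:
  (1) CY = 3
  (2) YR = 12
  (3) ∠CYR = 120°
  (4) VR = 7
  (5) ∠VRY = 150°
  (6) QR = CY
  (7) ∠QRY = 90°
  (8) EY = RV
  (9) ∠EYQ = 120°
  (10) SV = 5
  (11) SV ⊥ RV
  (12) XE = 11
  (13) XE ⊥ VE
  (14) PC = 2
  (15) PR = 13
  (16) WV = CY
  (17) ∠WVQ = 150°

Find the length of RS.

Step 1: By the law of cosines on triangle RVS: RS² = 7² + 5² − 2·7·5·cos(90°) = 74, so RS = √74.

Therefore, the length of RS = √74.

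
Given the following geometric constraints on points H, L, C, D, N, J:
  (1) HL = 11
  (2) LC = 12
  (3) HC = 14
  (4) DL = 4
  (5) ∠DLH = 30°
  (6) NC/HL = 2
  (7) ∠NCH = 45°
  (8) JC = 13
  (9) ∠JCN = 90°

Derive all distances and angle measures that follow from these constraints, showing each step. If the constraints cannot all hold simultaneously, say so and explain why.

The constraints are consistent.

From the given relations:
  NC = 2·HL = 2·11 = 22

Step 1: From HL = 11, LD = 4, and ∠HLD = 30°, by the law of cosines:
  HD² = HL² + LD² - 2·HL·LD·cos(30°) = 121 + 16 - 76.21 = 60.79
  HD ≈ 7.8

Step 2: From HC = 14, CN = 22, and ∠HCN = 45°, by the law of cosines:
  HN² = HC² + CN² - 2·HC·CN·cos(45°) = 196 + 484 - 435.6 = 244.4
  HN ≈ 15.63

Step 3: From NC = 22, CJ = 13, and ∠NCJ = 90°, by the law of cosines:
  NJ² = NC² + CJ² - 2·NC·CJ·cos(90°) = 484 + 169 - 0 = 653
  NJ ≈ 25.55

Step 4: From HC = 14, HL = 11, CL = 12, by the inverse law of cosines:
  cos(∠CHL) = (HC² + HL² - CL²) / (2·HC·HL)
  ∠CHL = 55.83°

Step 5: From LC = 12, LH = 11, CH = 14, by the inverse law of cosines:
  cos(∠CLH) = (LC² + LH² - CH²) / (2·LC·LH)
  ∠CLH = 74.85°

Step 6: From CH = 14, CL = 12, HL = 11, by the inverse law of cosines:
  cos(∠HCL) = (CH² + CL² - HL²) / (2·CH·CL)
  ∠HCL = 49.32°

Step 7: From HC = 14, HN = 15.63, CN = 22, by the inverse law of cosines:
  cos(∠CHN) = (HC² + HN² - CN²) / (2·HC·HN)
  ∠CHN = 95.71°

Step 8: From HD = 7.8, HL = 11, DL = 4, by the inverse law of cosines:
  cos(∠DHL) = (HD² + HL² - DL²) / (2·HD·HL)
  ∠DHL = 14.86°

Step 9: From DH = 7.8, DL = 4, HL = 11, by the inverse law of cosines:
  cos(∠HDL) = (DH² + DL² - HL²) / (2·DH·DL)
  ∠HDL = 135.14°

Step 10: From NC = 22, NH = 15.63, CH = 14, by the inverse law of cosines:
  cos(∠CNH) = (NC² + NH² - CH²) / (2·NC·NH)
  ∠CNH = 39.29°

Step 11: From NC = 22, NJ = 25.55, CJ = 13, by the inverse law of cosines:
  cos(∠CNJ) = (NC² + NJ² - CJ²) / (2·NC·NJ)
  ∠CNJ = 30.58°

Step 12: From JC = 13, JN = 25.55, CN = 22, by the inverse law of cosines:
  cos(∠CJN) = (JC² + JN² - CN²) / (2·JC·JN)
  ∠CJN = 59.42°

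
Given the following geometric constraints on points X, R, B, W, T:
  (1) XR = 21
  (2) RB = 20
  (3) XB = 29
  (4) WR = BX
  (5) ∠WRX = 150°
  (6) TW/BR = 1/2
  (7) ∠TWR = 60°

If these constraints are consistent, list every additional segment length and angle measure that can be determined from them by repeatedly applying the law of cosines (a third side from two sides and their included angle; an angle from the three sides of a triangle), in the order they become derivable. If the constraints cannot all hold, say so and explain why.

The constraints are consistent. Derivable facts, in order:
After 1 step:
- RT ≈ 25.51
- XW ≈ 48.34
- ∠BRX = 90°
- ∠BXR = 43.6°
- ∠RBX = 46.4°
After 2 steps:
- ∠RTW = 100.16°
- ∠RWX = 12.55°
- ∠RXW = 17.45°
- ∠TRW = 19.84°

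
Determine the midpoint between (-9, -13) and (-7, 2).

The midpoint is the average of the coordinates:
x: (-9 + -7)/2 = -8
y: (-13 + 2)/2 = -11/2
Midpoint = (-8, -11/2)

(-8, -11/2)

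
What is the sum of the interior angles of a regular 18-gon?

The sum of interior angles of an n-sided polygon is (n - 2) * 180.
For n = 18: (18 - 2) * 180 = 16 * 180 = 2880 degrees.

2880 degrees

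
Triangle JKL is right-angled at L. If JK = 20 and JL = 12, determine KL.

KL = sqrt(20^2 - 12^2) = sqrt(256) = 16

16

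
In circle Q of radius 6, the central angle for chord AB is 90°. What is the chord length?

Chord length = 2r sin(θ/2)
= 2 × 6 × sin(90°/2)
= 2 × 6 × sin(45°)
= 6*sqrt(2)

6*sqrt(2)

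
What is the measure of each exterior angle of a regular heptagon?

Each exterior angle of a regular n-gon is 360 / n.
For n = 7: 360 / 7 = 360/7 degrees.

360/7 degrees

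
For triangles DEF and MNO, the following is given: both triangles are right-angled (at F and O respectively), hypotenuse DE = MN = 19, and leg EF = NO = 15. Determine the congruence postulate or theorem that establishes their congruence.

The given information provides:
both triangles are right-angled (at F and O respectively), hypotenuse DE = MN = 19, and leg EF = NO = 15
This matches the HL congruence theorem.
The hypotenuse and one leg of two right triangles are equal (Hypotenuse-Leg).

HL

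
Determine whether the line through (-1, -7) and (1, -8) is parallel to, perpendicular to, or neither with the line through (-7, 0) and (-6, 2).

Slope of line 1: m1 = (-8 - -7)/(1 - -1) = -1/2 = -1/2
Slope of line 2: m2 = (2 - 0)/(-6 - -7) = 2/1 = 2
Two lines are perpendicular when the product of their slopes is -1 (negative reciprocals).
m1 * m2 = (-1/2) * (2) = -1, confirming perpendicularity.

Perpendicular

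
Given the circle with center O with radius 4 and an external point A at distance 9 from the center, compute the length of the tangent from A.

tangent = √(d² - r²) = √(9² - 4²) = √(81 - 16) = √65 = sqrt(65)

sqrt(65)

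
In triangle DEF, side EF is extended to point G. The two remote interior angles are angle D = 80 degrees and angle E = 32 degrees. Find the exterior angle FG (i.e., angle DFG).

By the exterior angle theorem, an exterior angle of a triangle equals the sum of the two remote interior angles.
Exterior angle = angle D + angle E
Exterior angle = 80 + 32 = 112 degrees

112 degrees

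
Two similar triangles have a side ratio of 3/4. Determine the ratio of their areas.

Area ratio = (side ratio)^2 = (3/4)^2 = 9:16.

9:16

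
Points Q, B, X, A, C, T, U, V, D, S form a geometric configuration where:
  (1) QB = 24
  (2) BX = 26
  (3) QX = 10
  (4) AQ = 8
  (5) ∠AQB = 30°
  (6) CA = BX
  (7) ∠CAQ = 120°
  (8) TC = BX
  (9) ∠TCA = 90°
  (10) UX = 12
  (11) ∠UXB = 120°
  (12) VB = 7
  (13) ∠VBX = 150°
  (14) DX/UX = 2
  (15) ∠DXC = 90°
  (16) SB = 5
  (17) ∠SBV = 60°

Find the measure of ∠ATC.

From the given relations: TC = BX = 26; CA = BX = 26.
Step 1: By the law of cosines on triangle TCA: TA² = 26² + 26² − 2·26·26·cos(90°) = 1352, so TA ≈ 36.77.
Step 2: By the inverse law of cosines on triangle ATC: cos(∠ATC) = (36.77² + 26² − 26²) / (2·36.77·26) = 1352/1912.02 = 0.7071, so ∠ATC = 45°.

Therefore, the measure of angle ∠ATC = 45°.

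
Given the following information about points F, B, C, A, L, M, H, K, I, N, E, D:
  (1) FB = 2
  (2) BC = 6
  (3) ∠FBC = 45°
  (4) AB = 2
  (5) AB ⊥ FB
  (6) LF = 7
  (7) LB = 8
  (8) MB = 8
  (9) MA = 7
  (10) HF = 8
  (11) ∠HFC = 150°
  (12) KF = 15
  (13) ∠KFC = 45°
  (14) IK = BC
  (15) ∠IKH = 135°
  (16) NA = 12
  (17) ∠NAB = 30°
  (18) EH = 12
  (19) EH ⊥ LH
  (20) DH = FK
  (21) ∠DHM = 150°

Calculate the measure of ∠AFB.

Step 1: By the law of cosines on triangle FBA: FA² = 2² + 2² − 2·2·2·cos(90°) = 8, so FA = 2·√2.
Step 2: By the inverse law of cosines on triangle AFB: cos(∠AFB) = ((2·√2)² + 2² − 2²) / (2·2·√2·2) = 8/11.31 = 0.7071, so ∠AFB = 45°.

Therefore, the measure of angle ∠AFB = 45°.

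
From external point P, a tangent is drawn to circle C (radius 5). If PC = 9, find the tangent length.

Let T be the point of tangency. Then CT ⊥ PT (radius ⊥ tangent).
In right triangle CTP: CP² = CT² + PT²
9² = 5² + PT²
PT² = 56, PT = 2*sqrt(14)

2*sqrt(14)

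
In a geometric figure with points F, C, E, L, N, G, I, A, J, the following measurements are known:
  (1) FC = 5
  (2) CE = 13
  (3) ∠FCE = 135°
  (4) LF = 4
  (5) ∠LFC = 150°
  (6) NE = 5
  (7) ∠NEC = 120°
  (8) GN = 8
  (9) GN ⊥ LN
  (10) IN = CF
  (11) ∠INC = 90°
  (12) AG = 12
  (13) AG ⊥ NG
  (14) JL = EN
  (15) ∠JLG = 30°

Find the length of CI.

From the given relations: IN = CF = 5.
Step 1: By the law of cosines on triangle CEN: CN² = 13² + 5² − 2·13·5·cos(120°) = 259, so CN ≈ 16.09.
Step 2: By the law of cosines on triangle CNI: CI² = 16.09² + 5² − 2·16.09·5·cos(90°) = 284, so CI = 2·√71.

Therefore, the length of CI = 2·√71.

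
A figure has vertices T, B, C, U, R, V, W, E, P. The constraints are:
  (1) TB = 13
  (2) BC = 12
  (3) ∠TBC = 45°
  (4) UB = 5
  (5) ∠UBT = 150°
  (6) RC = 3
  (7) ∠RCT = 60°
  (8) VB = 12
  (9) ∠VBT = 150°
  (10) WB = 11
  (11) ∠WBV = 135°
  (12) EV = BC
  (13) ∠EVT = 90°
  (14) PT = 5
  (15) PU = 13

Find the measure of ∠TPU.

Step 1: By the law of cosines on triangle TBU: TU² = 13² + 5² − 2·13·5·cos(150°) = 306.58, so TU ≈ 17.51.
Step 2: By the inverse law of cosines on triangle TPU: cos(∠TPU) = (5² + 13² − 17.51²) / (2·5·13) = -112.58/130 = -0.866, so ∠TPU = 150°.

Therefore, the measure of angle ∠TPU = 150°.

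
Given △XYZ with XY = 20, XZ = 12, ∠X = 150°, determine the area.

When two sides and the included angle are known, the area formula is (1/2)ab sin(C).
The height from one side to the opposite vertex is 12 sin(150°) = 6.
Area = (1/2) * 20 * 6 = 60.

60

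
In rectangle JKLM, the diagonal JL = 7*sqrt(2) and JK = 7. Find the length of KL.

Using the Pythagorean theorem: d^2 = a^2 + b^2
b^2 = d^2 - a^2
b^2 = 98 - 49
b^2 = 49
b = sqrt(49) = 7

7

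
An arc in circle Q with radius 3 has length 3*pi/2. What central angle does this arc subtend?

θ = 360 × 3*pi/2 / (2π × 3) = 90° (rearranging arc length formula).

90°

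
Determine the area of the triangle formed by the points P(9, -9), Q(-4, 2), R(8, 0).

The Shoelace formula computes the area from vertex coordinates by summing cross products.
For vertices (9,-9), (-4,2), (8,0):
Signed sum = 9*2 - -4*-9 + -4*0 - 8*2 + 8*-9 - 9*0
= -18 + -16 + -72 = -106
Area = (1/2)|-106| = 53.

53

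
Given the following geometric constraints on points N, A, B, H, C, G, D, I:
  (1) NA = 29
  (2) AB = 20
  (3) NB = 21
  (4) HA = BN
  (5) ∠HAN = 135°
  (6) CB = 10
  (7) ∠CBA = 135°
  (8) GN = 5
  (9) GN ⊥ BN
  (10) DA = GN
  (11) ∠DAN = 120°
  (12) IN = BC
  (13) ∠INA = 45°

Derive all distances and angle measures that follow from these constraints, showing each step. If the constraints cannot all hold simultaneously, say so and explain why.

The constraints are consistent.

From the given relations:
  HA = BN = 21
  DA = GN = 5
  IN = BC = 10

Step 1: From NA = 29, AH = 21, and ∠NAH = 135°, by the law of cosines:
  NH² = NA² + AH² - 2·NA·AH·cos(135°) = 841 + 441 + 861.3 = 2143
  NH ≈ 46.3

Step 2: From NA = 29, AD = 5, and ∠NAD = 120°, by the law of cosines:
  ND² = NA² + AD² - 2·NA·AD·cos(120°) = 841 + 25 + 145 = 1011
  ND ≈ 31.8

Step 3: From AB = 20, BC = 10, and ∠ABC = 135°, by the law of cosines:
  AC² = AB² + BC² - 2·AB·BC·cos(135°) = 400 + 100 + 282.8 = 782.8
  AC ≈ 27.98

Step 4: From AN = 29, NI = 10, and ∠ANI = 45°, by the law of cosines:
  AI² = AN² + NI² - 2·AN·NI·cos(45°) = 841 + 100 - 410.1 = 530.9
  AI ≈ 23.04

Step 5: From BN = 21, NG = 5, and ∠BNG = 90°, by the law of cosines:
  BG² = BN² + NG² - 2·BN·NG·cos(90°) = 441 + 25 - 0 = 466
  BG ≈ 21.59

Step 6: From NA = 29, NB = 21, AB = 20, by the inverse law of cosines:
  cos(∠ANB) = (NA² + NB² - AB²) / (2·NA·NB)
  ∠ANB = 43.6°

Step 7: From AB = 20, AN = 29, BN = 21, by the inverse law of cosines:
  cos(∠BAN) = (AB² + AN² - BN²) / (2·AB·AN)
  ∠BAN = 46.4°

Step 8: From BA = 20, BN = 21, AN = 29, by the inverse law of cosines:
  cos(∠ABN) = (BA² + BN² - AN²) / (2·BA·BN)
  ∠ABN = 90°

Step 9: From NA = 29, ND = 31.8, AD = 5, by the inverse law of cosines:
  cos(∠AND) = (NA² + ND² - AD²) / (2·NA·ND)
  ∠AND = 7.83°

Step 10: From NA = 29, NH = 46.3, AH = 21, by the inverse law of cosines:
  cos(∠ANH) = (NA² + NH² - AH²) / (2·NA·NH)
  ∠ANH = 18.71°

Step 11: From AB = 20, AC = 27.98, BC = 10, by the inverse law of cosines:
  cos(∠BAC) = (AB² + AC² - BC²) / (2·AB·AC)
  ∠BAC = 14.64°

Step 12: From AI = 23.04, AN = 29, IN = 10, by the inverse law of cosines:
  cos(∠IAN) = (AI² + AN² - IN²) / (2·AI·AN)
  ∠IAN = 17.87°

Step 13: From BG = 21.59, BN = 21, GN = 5, by the inverse law of cosines:
  cos(∠GBN) = (BG² + BN² - GN²) / (2·BG·BN)
  ∠GBN = 13.39°

Step 14: From HA = 21, HN = 46.3, AN = 29, by the inverse law of cosines:
  cos(∠AHN) = (HA² + HN² - AN²) / (2·HA·HN)
  ∠AHN = 26.29°

Step 15: From CA = 27.98, CB = 10, AB = 20, by the inverse law of cosines:
  cos(∠ACB) = (CA² + CB² - AB²) / (2·CA·CB)
  ∠ACB = 30.36°

Step 16: From GB = 21.59, GN = 5, BN = 21, by the inverse law of cosines:
  cos(∠BGN) = (GB² + GN² - BN²) / (2·GB·GN)
  ∠BGN = 76.61°

Step 17: From DA = 5, DN = 31.8, AN = 29, by the inverse law of cosines:
  cos(∠ADN) = (DA² + DN² - AN²) / (2·DA·DN)
  ∠ADN = 52.17°

Step 18: From IA = 23.04, IN = 10, AN = 29, by the inverse law of cosines:
  cos(∠AIN) = (IA² + IN² - AN²) / (2·IA·IN)
  ∠AIN = 117.13°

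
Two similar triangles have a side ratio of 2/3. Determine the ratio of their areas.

Area scales with the square of linear dimensions. If every length is multiplied by 2/3, then the area is multiplied by (2/3)^2 = 4/9.
The area ratio is 4:9.

4:9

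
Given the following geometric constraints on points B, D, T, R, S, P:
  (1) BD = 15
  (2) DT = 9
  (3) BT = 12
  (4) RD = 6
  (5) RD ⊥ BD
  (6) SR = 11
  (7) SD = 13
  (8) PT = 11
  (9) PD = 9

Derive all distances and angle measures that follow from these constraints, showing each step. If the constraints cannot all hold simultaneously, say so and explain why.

The constraints are consistent.

Step 1: From BD = 15, DR = 6, and ∠BDR = 90°, by the law of cosines:
  BR² = BD² + DR² - 2·BD·DR·cos(90°) = 225 + 36 - 0 = 261
  BR = 3·√29

Step 2: From BD = 15, BT = 12, DT = 9, by the inverse law of cosines:
  cos(∠DBT) = (BD² + BT² - DT²) / (2·BD·BT)
  ∠DBT = 36.87°

Step 3: From DB = 15, DT = 9, BT = 12, by the inverse law of cosines:
  cos(∠BDT) = (DB² + DT² - BT²) / (2·DB·DT)
  ∠BDT = 53.13°

Step 4: From DP = 9, DT = 9, PT = 11, by the inverse law of cosines:
  cos(∠PDT) = (DP² + DT² - PT²) / (2·DP·DT)
  ∠PDT = 75.34°

Step 5: From DR = 6, DS = 13, RS = 11, by the inverse law of cosines:
  cos(∠RDS) = (DR² + DS² - RS²) / (2·DR·DS)
  ∠RDS = 57.42°

Step 6: From TB = 12, TD = 9, BD = 15, by the inverse law of cosines:
  cos(∠BTD) = (TB² + TD² - BD²) / (2·TB·TD)
  ∠BTD = 90°

Step 7: From TD = 9, TP = 11, DP = 9, by the inverse law of cosines:
  cos(∠DTP) = (TD² + TP² - DP²) / (2·TD·TP)
  ∠DTP = 52.33°

Step 8: From RD = 6, RS = 11, DS = 13, by the inverse law of cosines:
  cos(∠DRS) = (RD² + RS² - DS²) / (2·RD·RS)
  ∠DRS = 95.22°

Step 9: From SD = 13, SR = 11, DR = 6, by the inverse law of cosines:
  cos(∠DSR) = (SD² + SR² - DR²) / (2·SD·SR)
  ∠DSR = 27.36°

Step 10: From PD = 9, PT = 11, DT = 9, by the inverse law of cosines:
  cos(∠DPT) = (PD² + PT² - DT²) / (2·PD·PT)
  ∠DPT = 52.33°

Step 11: From BD = 15, BR = 3·√29, DR = 6, by the inverse law of cosines:
  cos(∠DBR) = (BD² + BR² - DR²) / (2·BD·BR)
  ∠DBR = 21.8°

Step 12: From RB = 3·√29, RD = 6, BD = 15, by the inverse law of cosines:
  cos(∠BRD) = (RB² + RD² - BD²) / (2·RB·RD)
  ∠BRD = 68.2°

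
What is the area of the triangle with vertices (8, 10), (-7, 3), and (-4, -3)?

Shoelace: Area = (1/2)|8(3--3) + -7(-3-10) + -4(10-3)| = (1/2)(111) = 111/2

111/2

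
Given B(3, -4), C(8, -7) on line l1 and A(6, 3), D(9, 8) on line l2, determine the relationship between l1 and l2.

Slope of line 1: m1 = (-7 - -4)/(8 - 3) = -3/5 = -3/5
Slope of line 2: m2 = (8 - 3)/(9 - 6) = 5/3 = 5/3
Two lines are perpendicular when the product of their slopes is -1 (negative reciprocals).
m1 * m2 = (-3/5) * (5/3) = -1, confirming perpendicularity.

Perpendicular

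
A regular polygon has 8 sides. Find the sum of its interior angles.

The sum of interior angles of an n-sided polygon is (n - 2) * 180.
For n = 8: (8 - 2) * 180 = 6 * 180 = 1080 degrees.

1080 degrees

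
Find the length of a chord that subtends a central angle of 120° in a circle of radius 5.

Chord length = 2r sin(θ/2)
= 2 × 5 × sin(120°/2)
= 2 × 5 × sin(60°)
= 5*sqrt(3)

5*sqrt(3)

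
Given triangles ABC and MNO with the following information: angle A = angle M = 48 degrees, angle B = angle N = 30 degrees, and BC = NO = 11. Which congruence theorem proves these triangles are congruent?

Consider the given information: angle A = angle M = 48 degrees, angle B = angle N = 30 degrees, and BC = NO = 11
This is not ASA or HL: ASA requires two angles and the side between them. HL only applies to right triangles with matching hypotenuse and leg.
The correct criterion is AAS. Two pairs of corresponding angles and a non-included side are equal (Angle-Angle-Side).

AAS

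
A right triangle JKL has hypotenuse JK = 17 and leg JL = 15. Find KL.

By the Pythagorean theorem: KL^2 = JK^2 - JL^2
KL^2 = 17^2 - 15^2 = 289 - 225 = 64
KL = sqrt(64) = 8

8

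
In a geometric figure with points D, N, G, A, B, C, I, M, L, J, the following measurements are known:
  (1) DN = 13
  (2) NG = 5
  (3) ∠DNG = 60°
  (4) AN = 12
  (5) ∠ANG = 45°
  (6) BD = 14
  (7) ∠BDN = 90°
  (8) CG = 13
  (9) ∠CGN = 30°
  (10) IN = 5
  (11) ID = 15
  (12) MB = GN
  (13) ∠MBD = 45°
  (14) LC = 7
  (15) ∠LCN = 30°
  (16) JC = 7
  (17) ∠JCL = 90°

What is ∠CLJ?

Step 1: By the law of cosines on triangle LCJ: LJ² = 7² + 7² − 2·7·7·cos(90°) = 98, so LJ = 7·√2.
Step 2: By the inverse law of cosines on triangle CLJ: cos(∠CLJ) = (7² + (7·√2)² − 7²) / (2·7·7·√2) = 98/138.59 = 0.7071, so ∠CLJ = 45°.

Therefore, the measure of angle ∠CLJ = 45°.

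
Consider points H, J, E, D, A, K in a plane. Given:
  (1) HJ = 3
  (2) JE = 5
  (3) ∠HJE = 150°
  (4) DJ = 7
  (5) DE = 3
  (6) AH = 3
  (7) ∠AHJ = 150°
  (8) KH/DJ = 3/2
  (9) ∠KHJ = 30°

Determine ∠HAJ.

Step 1: By the law of cosines on triangle AHJ: AJ² = 3² + 3² − 2·3·3·cos(150°) = 33.59, so AJ ≈ 5.8.
Step 2: By the inverse law of cosines on triangle HAJ: cos(∠HAJ) = (3² + 5.8² − 3²) / (2·3·5.8) = 33.59/34.77 = 0.9659, so ∠HAJ = 15°.

Therefore, the measure of angle ∠HAJ = 15°.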